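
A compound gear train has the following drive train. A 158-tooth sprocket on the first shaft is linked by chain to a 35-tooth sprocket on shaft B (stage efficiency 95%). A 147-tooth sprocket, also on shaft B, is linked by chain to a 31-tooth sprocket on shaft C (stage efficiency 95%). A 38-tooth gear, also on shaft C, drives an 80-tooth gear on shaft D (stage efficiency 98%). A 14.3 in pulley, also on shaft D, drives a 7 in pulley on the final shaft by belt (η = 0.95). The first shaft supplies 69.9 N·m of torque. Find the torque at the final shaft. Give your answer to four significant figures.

2.827 N·m

chain 35/158 = 0.22152 → τ = 69.9·0.22152·0.95 = 14.71 N·m
chain 31/147 = 0.21088 → τ = 14.71·0.21088·0.95 = 2.947 N·m
gear mesh 80/38 = 2.1053 → τ = 2.947·2.1053·0.98 = 6.0801 N·m
belt 7/14.3 = 0.48951 → τ = 6.0801·0.48951·0.95 = 2.8275 N·m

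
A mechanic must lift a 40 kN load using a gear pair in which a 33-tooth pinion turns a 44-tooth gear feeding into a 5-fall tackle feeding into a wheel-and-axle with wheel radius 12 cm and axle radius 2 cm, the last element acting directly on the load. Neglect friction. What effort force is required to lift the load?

Gear pair MA = 44/33 = 1.3333.
Block-and-tackle MA = number of supporting rope parts = 5.
Wheel-and-axle MA = R/r = 12/2 = 6.
Combined ideal MA = 1.3333 × 5 × 6 = 40.
Effort = load / MA = 40 / 40 = 1 kN.

1 kN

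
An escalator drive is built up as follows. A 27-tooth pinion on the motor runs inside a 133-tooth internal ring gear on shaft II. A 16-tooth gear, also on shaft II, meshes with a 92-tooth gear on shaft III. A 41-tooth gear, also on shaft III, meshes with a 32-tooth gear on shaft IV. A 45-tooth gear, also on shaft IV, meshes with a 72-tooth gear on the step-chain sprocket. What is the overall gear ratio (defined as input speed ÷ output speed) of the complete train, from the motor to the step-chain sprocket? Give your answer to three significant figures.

35.4

Each stage contributes driven/driver: internal gear 133/27 = 4.9259, gear mesh 92/16 = 5.75, gear mesh 32/41 = 0.78049, gear mesh 72/45 = 1.6.
Overall: 4.9259 × 5.75 × 0.78049 × 1.6 = 35.371.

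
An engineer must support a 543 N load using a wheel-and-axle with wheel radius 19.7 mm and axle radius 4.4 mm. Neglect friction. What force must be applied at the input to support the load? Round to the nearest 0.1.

121.3 N

Wheel-and-axle MA = R/r = 19.7/4.4 = 4.4773.
Effort = load / MA = 543 / 4.4773 = 121.28 N.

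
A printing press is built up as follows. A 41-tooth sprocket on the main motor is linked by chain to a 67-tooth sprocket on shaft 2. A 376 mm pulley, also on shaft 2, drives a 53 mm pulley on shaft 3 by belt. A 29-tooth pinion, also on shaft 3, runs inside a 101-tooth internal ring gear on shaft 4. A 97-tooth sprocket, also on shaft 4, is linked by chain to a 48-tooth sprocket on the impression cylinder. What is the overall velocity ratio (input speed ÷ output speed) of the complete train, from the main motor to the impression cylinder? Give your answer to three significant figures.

0.397

Each stage contributes driven/driver: chain 67/41 = 1.6341, belt 53/376 = 0.14096, internal gear 101/29 = 3.4828, chain 48/97 = 0.49485.
Overall: 1.6341 × 0.14096 × 3.4828 × 0.49485 = 0.39698.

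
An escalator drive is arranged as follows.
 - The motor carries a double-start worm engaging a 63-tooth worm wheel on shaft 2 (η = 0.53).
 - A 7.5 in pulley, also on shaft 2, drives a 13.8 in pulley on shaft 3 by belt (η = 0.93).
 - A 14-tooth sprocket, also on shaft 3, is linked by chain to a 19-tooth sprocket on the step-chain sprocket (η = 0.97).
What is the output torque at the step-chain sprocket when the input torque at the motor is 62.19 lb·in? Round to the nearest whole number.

After the worm (63/2): 62.19 × 31.5 × 0.53 = 1038.3 lb·in
After the belt (13.8/7.5): 1038.3 × 1.84 × 0.93 = 1776.7 lb·in
After the chain (19/14): 1776.7 × 1.3571 × 0.97 = 2338.9 lb·in

2339 lb·in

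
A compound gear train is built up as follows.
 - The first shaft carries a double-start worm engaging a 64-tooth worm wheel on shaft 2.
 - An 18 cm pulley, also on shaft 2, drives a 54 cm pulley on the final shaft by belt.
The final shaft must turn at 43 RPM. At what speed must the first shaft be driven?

Overall ratio R = 32 × 3 = 96.
Required input speed = output speed × R = 43 × 96 = 4128 RPM.

4128 RPM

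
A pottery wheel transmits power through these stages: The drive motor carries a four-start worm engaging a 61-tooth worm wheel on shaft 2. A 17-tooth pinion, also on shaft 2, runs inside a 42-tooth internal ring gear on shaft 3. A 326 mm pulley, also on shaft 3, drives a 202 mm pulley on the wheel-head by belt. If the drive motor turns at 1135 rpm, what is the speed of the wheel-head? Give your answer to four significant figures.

worm 61/4 = 15.25 → 1135/15.25 = 74.426 rpm
internal gear 42/17 = 2.4706 → 74.426/2.4706 = 30.125 rpm
belt 202/326 = 0.61963 → 30.125/0.61963 = 48.617 rpm

48.62 rpm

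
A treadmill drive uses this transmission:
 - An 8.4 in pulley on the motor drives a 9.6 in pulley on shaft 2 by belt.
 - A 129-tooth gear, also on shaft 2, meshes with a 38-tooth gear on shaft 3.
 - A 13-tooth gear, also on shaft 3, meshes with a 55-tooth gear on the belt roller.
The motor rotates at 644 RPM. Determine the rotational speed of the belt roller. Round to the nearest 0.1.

452.1 RPM

belt 9.6/8.4 = 1.1429 → 644/1.1429 = 563.5 RPM
gear mesh 38/129 = 0.29457 → 563.5/0.29457 = 1912.9 RPM
gear mesh 55/13 = 4.2308 → 1912.9/4.2308 = 452.15 RPM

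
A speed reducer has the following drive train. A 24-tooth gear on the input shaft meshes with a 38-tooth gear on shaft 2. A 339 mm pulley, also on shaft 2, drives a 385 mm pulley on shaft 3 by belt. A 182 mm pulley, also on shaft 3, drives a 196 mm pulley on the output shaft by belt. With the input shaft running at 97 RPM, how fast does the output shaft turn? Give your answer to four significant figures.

Gear mesh: ratio = 38/24 = 1.5833, so shaft 2 turns at 97 / 1.5833 = 61.263 RPM.
Belt: ratio = 385/339 = 1.1357, so shaft 3 turns at 61.263 / 1.1357 = 53.943 RPM.
Belt: ratio = 196/182 = 1.0769, so the output shaft turns at 53.943 / 1.0769 = 50.09 RPM.

50.09 RPM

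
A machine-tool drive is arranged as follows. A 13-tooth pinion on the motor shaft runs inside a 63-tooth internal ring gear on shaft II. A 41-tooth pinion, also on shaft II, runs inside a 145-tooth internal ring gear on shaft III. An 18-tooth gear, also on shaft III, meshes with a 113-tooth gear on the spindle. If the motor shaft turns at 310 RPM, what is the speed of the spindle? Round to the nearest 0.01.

Internal gear: ratio = 63/13 = 4.8462, so shaft II turns at 310 / 4.8462 = 63.968 RPM.
Internal gear: ratio = 145/41 = 3.5366, so shaft III turns at 63.968 / 3.5366 = 18.088 RPM.
Gear mesh: ratio = 113/18 = 6.2778, so the spindle turns at 18.088 / 6.2778 = 2.8812 RPM.

2.88 RPM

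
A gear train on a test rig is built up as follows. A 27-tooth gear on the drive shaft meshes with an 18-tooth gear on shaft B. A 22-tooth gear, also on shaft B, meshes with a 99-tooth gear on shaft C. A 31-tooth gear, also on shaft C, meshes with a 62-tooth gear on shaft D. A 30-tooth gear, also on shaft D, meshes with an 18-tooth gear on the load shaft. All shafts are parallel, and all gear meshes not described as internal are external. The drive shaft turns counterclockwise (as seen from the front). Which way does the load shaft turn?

the drive shaft → shaft B: external mesh, 1 reversal → CW.
shaft B → shaft C: external mesh, 1 reversal → CCW.
shaft C → shaft D: external mesh, 1 reversal → CW.
shaft D → the load shaft: external mesh, 1 reversal → CCW.
4 reversals in total — an even number — so the load shaft turns the same way as the drive shaft.

counterclockwise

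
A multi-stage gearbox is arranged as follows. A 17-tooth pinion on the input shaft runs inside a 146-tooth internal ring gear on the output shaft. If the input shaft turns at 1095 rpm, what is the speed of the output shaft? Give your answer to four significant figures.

the input shaft → the output shaft (internal gear, 146/17): 1095 ÷ 8.5882 = 127.5 rpm

127.5 rpm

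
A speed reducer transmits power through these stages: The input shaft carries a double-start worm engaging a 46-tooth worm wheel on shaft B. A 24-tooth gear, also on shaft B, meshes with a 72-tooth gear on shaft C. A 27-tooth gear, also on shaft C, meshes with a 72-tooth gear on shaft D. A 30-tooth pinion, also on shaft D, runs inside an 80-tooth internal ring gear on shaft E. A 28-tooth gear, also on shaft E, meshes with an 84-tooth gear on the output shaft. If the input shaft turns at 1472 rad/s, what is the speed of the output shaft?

1 rad/s

the input shaft → shaft B (worm, 46/2): 1472 ÷ 23 = 64 rad/s
shaft B → shaft C (gear mesh, 72/24): 64 ÷ 3 = 21.333 rad/s
shaft C → shaft D (gear mesh, 72/27): 21.333 ÷ 2.6667 = 8 rad/s
shaft D → shaft E (internal gear, 80/30): 8 ÷ 2.6667 = 3 rad/s
shaft E → the output shaft (gear mesh, 84/28): 3 ÷ 3 = 1 rad/s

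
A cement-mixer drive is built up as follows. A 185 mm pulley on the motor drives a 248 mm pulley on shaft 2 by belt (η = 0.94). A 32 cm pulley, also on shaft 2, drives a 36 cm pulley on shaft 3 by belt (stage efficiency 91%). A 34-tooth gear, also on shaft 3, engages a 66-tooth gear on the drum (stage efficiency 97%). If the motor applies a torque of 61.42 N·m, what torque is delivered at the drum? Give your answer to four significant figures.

After the belt (248/185): 61.42 × 1.3405 × 0.94 = 77.396 N·m
After the belt (36/32): 77.396 × 1.125 × 0.91 = 79.234 N·m
After the gear mesh (66/34): 79.234 × 1.9412 × 0.97 = 149.19 N·m

149.2 N·m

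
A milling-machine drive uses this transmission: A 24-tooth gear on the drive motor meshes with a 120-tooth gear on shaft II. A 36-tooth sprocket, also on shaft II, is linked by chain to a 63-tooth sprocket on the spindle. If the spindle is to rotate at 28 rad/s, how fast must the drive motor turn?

Overall ratio R = 5 × 1.75 = 8.75.
Required input speed = output speed × R = 28 × 8.75 = 245 rad/s.

245 rad/s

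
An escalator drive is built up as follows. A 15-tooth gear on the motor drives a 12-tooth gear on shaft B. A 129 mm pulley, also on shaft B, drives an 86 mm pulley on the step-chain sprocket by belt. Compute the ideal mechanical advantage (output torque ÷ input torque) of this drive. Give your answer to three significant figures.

Each stage contributes driven/driver: gear mesh 12/15 = 0.8, belt 86/129 = 0.66667.
Overall: 0.8 × 0.66667 = 0.53333.

0.533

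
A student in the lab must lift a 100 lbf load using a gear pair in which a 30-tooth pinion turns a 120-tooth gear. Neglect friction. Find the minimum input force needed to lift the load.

25 lbf

Gear pair MA = 120/30 = 4.
Effort = load / MA = 100 / 4 = 25 lbf.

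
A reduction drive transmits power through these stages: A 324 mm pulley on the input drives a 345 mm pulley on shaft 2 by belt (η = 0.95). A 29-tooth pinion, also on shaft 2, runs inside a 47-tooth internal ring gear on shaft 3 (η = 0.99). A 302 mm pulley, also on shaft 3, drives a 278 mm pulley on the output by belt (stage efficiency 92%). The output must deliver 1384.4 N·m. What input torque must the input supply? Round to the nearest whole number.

Overall ratio R = 1.0648 × 1.6207 × 0.92053 = 1.5886; overall efficiency η = 0.95 × 0.99 × 0.92 = 0.8653.
Input torque = output torque / (R × η) = 1384.4 / (1.5886 × 0.8653) = 1007.2 N·m.

1007 N·m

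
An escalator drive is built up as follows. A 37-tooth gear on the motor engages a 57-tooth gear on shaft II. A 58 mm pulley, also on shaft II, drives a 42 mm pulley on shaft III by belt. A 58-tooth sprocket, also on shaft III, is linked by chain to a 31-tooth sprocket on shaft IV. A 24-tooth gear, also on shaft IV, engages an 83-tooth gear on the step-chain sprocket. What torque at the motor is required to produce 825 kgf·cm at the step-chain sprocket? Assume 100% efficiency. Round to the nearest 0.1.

Overall ratio R = 1.5405 × 0.72414 × 0.53448 × 3.4583 = 2.062.
Input torque = output torque / R = 825 / 2.062 = 400.09 kgf·cm.

400.1 kgf·cm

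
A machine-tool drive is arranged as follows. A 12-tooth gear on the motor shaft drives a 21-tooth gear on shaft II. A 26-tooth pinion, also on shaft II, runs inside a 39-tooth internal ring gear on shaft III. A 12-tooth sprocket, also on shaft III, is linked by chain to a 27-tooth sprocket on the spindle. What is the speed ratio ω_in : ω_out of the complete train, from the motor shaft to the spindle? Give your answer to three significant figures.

5.91

Each stage contributes driven/driver: gear mesh 21/12 = 1.75, internal gear 39/26 = 1.5, chain 27/12 = 2.25.
Overall: 1.75 × 1.5 × 2.25 = 5.9062.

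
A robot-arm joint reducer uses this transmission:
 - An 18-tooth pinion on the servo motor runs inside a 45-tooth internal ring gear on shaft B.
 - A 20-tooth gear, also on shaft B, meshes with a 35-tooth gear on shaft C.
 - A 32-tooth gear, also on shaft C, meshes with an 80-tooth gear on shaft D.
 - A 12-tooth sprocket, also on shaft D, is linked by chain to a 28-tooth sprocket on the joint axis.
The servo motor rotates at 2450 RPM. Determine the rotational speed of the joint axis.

96 RPM

the servo motor → shaft B (internal gear, 45/18): 2450 ÷ 2.5 = 980 RPM
shaft B → shaft C (gear mesh, 35/20): 980 ÷ 1.75 = 560 RPM
shaft C → shaft D (gear mesh, 80/32): 560 ÷ 2.5 = 224 RPM
shaft D → the joint axis (chain, 28/12): 224 ÷ 2.3333 = 96 RPM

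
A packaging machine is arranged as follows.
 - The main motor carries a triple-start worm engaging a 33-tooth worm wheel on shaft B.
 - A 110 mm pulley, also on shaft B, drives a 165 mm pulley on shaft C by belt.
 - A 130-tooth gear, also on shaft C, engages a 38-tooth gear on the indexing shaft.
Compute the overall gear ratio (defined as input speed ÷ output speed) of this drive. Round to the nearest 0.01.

4.82

Each stage contributes driven/driver: worm 33/3 = 11, belt 165/110 = 1.5, gear mesh 38/130 = 0.29231.
Overall: 11 × 1.5 × 0.29231 = 4.8231.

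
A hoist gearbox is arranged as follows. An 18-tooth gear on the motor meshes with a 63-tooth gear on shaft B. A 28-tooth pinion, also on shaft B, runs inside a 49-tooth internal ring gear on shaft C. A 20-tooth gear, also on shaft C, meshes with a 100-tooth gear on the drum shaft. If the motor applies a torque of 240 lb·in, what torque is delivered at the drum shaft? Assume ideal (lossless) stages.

7350 lb·in

Gear mesh: ratio = 63/18 = 3.5; torque at shaft B = 240 × 3.5 = 840 lb·in.
Internal gear: ratio = 49/28 = 1.75; torque at shaft C = 840 × 1.75 = 1470 lb·in.
Gear mesh: ratio = 100/20 = 5; torque at the drum shaft = 1470 × 5 = 7350 lb·in.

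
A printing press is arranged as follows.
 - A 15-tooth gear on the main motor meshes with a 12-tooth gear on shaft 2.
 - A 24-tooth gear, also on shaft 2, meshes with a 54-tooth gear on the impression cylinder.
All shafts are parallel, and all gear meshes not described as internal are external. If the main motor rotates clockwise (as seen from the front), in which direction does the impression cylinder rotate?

the main motor → shaft 2: external mesh, 1 reversal → CCW.
shaft 2 → the impression cylinder: external mesh, 1 reversal → CW.
2 reversals in total — an even number — so the impression cylinder turns the same way as the main motor.

clockwise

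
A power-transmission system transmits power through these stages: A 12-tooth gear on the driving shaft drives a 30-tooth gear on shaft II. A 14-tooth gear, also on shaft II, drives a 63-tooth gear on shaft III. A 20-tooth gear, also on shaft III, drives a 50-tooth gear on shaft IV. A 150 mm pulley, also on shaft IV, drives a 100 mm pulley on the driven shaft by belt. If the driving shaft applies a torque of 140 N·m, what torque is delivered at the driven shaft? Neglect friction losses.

2625 N·m

gear mesh 30/12 = 2.5 → τ = 140·2.5 = 350 N·m
gear mesh 63/14 = 4.5 → τ = 350·4.5 = 1575 N·m
gear mesh 50/20 = 2.5 → τ = 1575·2.5 = 3937.5 N·m
belt 100/150 = 0.66667 → τ = 3937.5·0.66667 = 2625 N·m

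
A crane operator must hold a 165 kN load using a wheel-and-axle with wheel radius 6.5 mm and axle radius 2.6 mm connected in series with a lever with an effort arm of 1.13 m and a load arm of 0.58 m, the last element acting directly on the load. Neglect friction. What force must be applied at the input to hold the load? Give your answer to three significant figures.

Wheel-and-axle MA = R/r = 6.5/2.6 = 2.5.
Lever MA = effort arm / load arm = 1.13/0.58 = 1.9483.
Combined ideal MA = 2.5 × 1.9483 = 4.8707.
Effort = load / MA = 165 / 4.8707 = 33.876 kN.

33.9 kN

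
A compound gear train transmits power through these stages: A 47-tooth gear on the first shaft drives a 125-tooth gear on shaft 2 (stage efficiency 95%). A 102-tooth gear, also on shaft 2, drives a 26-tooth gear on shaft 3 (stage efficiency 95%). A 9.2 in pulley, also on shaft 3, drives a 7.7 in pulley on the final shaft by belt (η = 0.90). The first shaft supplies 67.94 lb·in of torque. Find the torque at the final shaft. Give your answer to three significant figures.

Gear mesh: ratio = 125/47 = 2.6596; torque at shaft 2 = 67.94 × 2.6596 × 0.95 = 171.66 lb·in.
Gear mesh: ratio = 26/102 = 0.2549; torque at shaft 3 = 171.66 × 0.2549 × 0.95 = 41.568 lb·in.
Belt: ratio = 7.7/9.2 = 0.83696; torque at the final shaft = 41.568 × 0.83696 × 0.90 = 31.311 lb·in.

31.3 lb·in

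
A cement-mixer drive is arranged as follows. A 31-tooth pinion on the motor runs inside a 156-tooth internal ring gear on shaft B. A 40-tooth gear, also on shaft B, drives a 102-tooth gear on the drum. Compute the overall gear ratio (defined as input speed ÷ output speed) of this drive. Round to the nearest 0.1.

Each stage contributes driven/driver: internal gear 156/31 = 5.0323, gear mesh 102/40 = 2.55.
Overall: 5.0323 × 2.55 = 12.832.

12.8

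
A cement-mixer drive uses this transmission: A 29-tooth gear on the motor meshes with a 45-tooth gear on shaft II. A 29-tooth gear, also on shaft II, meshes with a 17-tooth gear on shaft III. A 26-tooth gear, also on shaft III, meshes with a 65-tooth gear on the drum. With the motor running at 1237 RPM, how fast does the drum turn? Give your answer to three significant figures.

544 RPM

gear mesh 45/29 = 1.5517 → 1237/1.5517 = 797.18 RPM
gear mesh 17/29 = 0.58621 → 797.18/0.58621 = 1359.9 RPM
gear mesh 65/26 = 2.5 → 1359.9/2.5 = 543.96 RPM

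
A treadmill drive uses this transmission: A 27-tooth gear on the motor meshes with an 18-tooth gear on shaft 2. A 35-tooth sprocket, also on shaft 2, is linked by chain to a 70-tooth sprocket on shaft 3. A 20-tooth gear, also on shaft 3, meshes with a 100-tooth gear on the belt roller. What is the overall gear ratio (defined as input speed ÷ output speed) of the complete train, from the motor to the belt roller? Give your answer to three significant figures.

Each stage contributes driven/driver: gear mesh 18/27 = 0.66667, chain 70/35 = 2, gear mesh 100/20 = 5.
Overall: 0.66667 × 2 × 5 = 6.6667.

6.67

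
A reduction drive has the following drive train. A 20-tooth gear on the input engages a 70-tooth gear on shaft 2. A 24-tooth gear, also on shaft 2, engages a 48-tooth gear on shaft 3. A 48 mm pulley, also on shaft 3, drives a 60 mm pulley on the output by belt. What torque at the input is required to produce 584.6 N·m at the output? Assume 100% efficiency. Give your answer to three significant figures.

66.8 N·m

Overall ratio R = 3.5 × 2 × 1.25 = 8.75.
Input torque = output torque / R = 584.6 / 8.75 = 66.811 N·m.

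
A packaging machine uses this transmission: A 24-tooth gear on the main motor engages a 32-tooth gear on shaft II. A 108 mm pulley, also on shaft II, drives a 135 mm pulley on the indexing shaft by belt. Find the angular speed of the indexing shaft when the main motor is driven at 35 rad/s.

the main motor → shaft II (gear mesh, 32/24): 35 ÷ 1.3333 = 26.25 rad/s
shaft II → the indexing shaft (belt, 135/108): 26.25 ÷ 1.25 = 21 rad/s

21 rad/s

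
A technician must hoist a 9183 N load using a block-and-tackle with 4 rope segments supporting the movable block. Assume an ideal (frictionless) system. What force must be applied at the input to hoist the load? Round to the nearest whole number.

Block-and-tackle MA = number of supporting rope parts = 4.
Effort = load / MA = 9183 / 4 = 2295.8 N.

2296 N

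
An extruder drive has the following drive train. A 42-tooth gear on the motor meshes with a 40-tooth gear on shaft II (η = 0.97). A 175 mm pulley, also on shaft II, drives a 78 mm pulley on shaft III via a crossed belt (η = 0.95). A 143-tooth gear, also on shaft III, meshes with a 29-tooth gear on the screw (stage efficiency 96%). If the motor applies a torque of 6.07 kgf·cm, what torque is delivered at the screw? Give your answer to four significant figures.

gear mesh 40/42 = 0.95238 → τ = 6.07·0.95238·0.97 = 5.6075 kgf·cm
belt 78/175 = 0.44571 → τ = 5.6075·0.44571·0.95 = 2.3744 kgf·cm
gear mesh 29/143 = 0.2028 → τ = 2.3744·0.2028·0.96 = 0.46226 kgf·cm

0.4623 kgf·cm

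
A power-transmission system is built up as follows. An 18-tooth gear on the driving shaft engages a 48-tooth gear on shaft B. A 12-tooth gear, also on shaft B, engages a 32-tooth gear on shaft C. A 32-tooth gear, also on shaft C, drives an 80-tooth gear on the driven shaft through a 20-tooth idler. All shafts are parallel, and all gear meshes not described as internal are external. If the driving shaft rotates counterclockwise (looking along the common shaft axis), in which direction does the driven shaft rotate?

the driving shaft → shaft B: external mesh, 1 reversal → CW.
shaft B → shaft C: external mesh, 1 reversal → CCW.
shaft C → the driven shaft: driver → idler → driven is 2 external meshes, 2 reversals → CCW.
4 reversals in total — an even number — so the driven shaft turns the same way as the driving shaft.

counterclockwise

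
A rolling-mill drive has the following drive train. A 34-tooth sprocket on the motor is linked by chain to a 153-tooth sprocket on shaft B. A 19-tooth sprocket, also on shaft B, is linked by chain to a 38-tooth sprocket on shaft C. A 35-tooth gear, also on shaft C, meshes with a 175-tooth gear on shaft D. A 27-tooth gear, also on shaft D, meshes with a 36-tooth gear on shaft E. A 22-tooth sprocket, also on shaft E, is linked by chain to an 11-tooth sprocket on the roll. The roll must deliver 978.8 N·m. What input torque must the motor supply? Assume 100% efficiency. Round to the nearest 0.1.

32.6 N·m

Overall ratio R = 4.5 × 2 × 5 × 1.3333 × 0.5 = 30.
Input torque = output torque / R = 978.8 / 30 = 32.627 N·m.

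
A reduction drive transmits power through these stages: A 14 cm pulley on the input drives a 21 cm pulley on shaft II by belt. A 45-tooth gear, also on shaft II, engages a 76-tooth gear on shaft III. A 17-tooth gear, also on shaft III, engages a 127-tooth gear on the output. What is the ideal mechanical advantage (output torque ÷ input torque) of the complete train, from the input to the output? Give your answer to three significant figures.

18.9

Each stage contributes driven/driver: belt 21/14 = 1.5, gear mesh 76/45 = 1.6889, gear mesh 127/17 = 7.4706.
Overall: 1.5 × 1.6889 × 7.4706 = 18.925.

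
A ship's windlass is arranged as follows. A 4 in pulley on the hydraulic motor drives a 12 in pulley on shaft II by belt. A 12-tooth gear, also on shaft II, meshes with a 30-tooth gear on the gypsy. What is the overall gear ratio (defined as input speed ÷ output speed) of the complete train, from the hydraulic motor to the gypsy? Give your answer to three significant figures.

Each stage contributes driven/driver: belt 12/4 = 3, gear mesh 30/12 = 2.5.
Overall: 3 × 2.5 = 7.5.

7.50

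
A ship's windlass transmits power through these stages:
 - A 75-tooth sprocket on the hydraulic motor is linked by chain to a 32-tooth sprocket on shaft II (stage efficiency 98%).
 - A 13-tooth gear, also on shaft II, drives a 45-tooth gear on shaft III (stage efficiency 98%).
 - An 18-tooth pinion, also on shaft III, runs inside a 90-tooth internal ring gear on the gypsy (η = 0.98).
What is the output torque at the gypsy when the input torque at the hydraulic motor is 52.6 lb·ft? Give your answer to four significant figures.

Chain: ratio = 32/75 = 0.42667; torque at shaft II = 52.6 × 0.42667 × 0.98 = 21.994 lb·ft.
Gear mesh: ratio = 45/13 = 3.4615; torque at shaft III = 21.994 × 3.4615 × 0.98 = 74.61 lb·ft.
Internal gear: ratio = 90/18 = 5; torque at the gypsy = 74.61 × 5 × 0.98 = 365.59 lb·ft.

365.6 lb·ft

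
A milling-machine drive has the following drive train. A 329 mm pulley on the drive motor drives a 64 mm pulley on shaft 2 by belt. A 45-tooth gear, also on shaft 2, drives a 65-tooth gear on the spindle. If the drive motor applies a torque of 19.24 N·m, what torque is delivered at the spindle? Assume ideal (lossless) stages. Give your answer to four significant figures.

Belt: ratio = 64/329 = 0.19453; torque at shaft 2 = 19.24 × 0.19453 = 3.7427 N·m.
Gear mesh: ratio = 65/45 = 1.4444; torque at the spindle = 3.7427 × 1.4444 = 5.4062 N·m.

5.406 N·m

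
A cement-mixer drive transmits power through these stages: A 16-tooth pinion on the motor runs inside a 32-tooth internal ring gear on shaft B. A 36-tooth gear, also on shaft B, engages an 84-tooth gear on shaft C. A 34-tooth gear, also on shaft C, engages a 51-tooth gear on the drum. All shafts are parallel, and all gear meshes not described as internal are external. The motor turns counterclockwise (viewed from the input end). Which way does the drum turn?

counterclockwise

the motor → shaft B: internal mesh, same direction → CCW.
shaft B → shaft C: external mesh, 1 reversal → CW.
shaft C → the drum: external mesh, 1 reversal → CCW.
2 reversals in total — an even number — so the drum turns the same way as the motor.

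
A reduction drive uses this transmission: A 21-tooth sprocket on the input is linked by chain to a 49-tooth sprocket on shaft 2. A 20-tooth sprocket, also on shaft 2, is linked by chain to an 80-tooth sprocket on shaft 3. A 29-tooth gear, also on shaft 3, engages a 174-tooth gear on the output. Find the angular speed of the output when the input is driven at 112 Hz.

chain 49/21 = 2.3333 → 112/2.3333 = 48 Hz
chain 80/20 = 4 → 48/4 = 12 Hz
gear mesh 174/29 = 6 → 12/6 = 2 Hz

2 Hz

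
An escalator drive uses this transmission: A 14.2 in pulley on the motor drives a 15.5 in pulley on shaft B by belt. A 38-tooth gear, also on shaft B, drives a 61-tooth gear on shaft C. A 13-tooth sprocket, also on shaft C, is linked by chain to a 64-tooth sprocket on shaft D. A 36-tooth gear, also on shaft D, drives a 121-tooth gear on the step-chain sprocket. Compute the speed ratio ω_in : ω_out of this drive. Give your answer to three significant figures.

Each stage contributes driven/driver: belt 15.5/14.2 = 1.0915, gear mesh 61/38 = 1.6053, chain 64/13 = 4.9231, gear mesh 121/36 = 3.3611.
Overall: 1.0915 × 1.6053 × 4.9231 × 3.3611 = 28.994.

29.0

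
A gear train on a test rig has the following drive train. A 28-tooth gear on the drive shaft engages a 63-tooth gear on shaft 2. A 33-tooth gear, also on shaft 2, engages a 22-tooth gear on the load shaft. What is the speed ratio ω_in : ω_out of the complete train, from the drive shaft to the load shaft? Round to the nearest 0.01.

1.50

Each stage contributes driven/driver: gear mesh 63/28 = 2.25, gear mesh 22/33 = 0.66667.
Overall: 2.25 × 0.66667 = 1.5.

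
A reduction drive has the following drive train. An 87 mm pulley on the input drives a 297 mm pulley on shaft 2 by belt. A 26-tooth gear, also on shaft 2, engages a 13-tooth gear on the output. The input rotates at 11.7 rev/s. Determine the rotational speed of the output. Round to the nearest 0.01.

6.85 rev/s

the input → shaft 2 (belt, 297/87): 11.7 ÷ 3.4138 = 3.4273 rev/s
shaft 2 → the output (gear mesh, 13/26): 3.4273 ÷ 0.5 = 6.8545 rev/s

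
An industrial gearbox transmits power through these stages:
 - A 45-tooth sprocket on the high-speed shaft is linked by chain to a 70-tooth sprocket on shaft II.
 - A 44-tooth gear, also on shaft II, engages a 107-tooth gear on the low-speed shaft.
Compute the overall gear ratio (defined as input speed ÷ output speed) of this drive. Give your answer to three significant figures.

Each stage contributes driven/driver: chain 70/45 = 1.5556, gear mesh 107/44 = 2.4318.
Overall: 1.5556 × 2.4318 = 3.7828.

3.78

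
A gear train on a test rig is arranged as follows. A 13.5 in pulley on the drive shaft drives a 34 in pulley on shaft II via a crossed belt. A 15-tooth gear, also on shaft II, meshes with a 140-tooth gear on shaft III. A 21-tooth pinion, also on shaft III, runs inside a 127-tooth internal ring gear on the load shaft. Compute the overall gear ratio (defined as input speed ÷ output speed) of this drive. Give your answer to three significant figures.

142

Each stage contributes driven/driver: belt 34/13.5 = 2.5185, gear mesh 140/15 = 9.3333, internal gear 127/21 = 6.0476.
Overall: 2.5185 × 9.3333 × 6.0476 = 142.16.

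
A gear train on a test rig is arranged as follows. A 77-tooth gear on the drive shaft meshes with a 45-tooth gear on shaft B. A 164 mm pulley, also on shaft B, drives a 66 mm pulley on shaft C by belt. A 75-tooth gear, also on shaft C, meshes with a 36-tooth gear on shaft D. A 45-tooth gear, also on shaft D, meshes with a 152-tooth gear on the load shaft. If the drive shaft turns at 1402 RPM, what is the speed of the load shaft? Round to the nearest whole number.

gear mesh 45/77 = 0.58442 → 1402/0.58442 = 2399 RPM
belt 66/164 = 0.40244 → 2399/0.40244 = 5961.1 RPM
gear mesh 36/75 = 0.48 → 5961.1/0.48 = 12419 RPM
gear mesh 152/45 = 3.3778 → 12419/3.3778 = 3676.7 RPM

3677 RPM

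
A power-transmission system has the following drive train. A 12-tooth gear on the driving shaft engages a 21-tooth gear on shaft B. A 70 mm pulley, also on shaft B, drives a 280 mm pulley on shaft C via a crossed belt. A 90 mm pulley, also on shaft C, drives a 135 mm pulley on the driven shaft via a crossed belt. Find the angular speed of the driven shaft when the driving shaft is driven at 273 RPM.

26 RPM

the driving shaft → shaft B (gear mesh, 21/12): 273 ÷ 1.75 = 156 RPM
shaft B → shaft C (belt, 280/70): 156 ÷ 4 = 39 RPM
shaft C → the driven shaft (belt, 135/90): 39 ÷ 1.5 = 26 RPM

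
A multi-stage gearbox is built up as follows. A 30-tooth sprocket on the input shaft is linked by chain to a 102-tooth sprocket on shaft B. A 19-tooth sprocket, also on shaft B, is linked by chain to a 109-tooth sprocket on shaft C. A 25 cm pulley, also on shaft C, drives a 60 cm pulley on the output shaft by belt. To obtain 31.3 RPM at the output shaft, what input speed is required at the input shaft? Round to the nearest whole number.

Overall ratio R = 3.4 × 5.7368 × 2.4 = 46.813.
Required input speed = output speed × R = 31.3 × 46.813 = 1465.2 RPM.

1465 RPM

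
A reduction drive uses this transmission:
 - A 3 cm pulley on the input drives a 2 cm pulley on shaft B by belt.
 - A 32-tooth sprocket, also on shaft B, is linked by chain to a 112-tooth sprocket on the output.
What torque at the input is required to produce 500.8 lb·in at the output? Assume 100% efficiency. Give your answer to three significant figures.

215 lb·in

Overall ratio R = 0.66667 × 3.5 = 2.3333.
Input torque = output torque / R = 500.8 / 2.3333 = 214.63 lb·in.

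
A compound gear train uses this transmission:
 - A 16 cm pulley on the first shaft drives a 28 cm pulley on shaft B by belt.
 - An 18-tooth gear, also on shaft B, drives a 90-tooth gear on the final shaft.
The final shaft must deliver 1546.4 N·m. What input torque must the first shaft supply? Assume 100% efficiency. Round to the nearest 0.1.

176.7 N·m

Overall ratio R = 1.75 × 5 = 8.75.
Input torque = output torque / R = 1546.4 / 8.75 = 176.73 N·m.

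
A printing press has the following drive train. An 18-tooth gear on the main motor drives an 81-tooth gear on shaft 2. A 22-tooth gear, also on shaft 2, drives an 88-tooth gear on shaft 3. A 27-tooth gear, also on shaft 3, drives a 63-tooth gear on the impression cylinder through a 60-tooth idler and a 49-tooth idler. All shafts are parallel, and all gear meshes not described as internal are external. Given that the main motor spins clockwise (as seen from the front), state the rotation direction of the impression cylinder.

the main motor → shaft 2: external mesh, 1 reversal → CCW.
shaft 2 → shaft 3: external mesh, 1 reversal → CW.
shaft 3 → the impression cylinder: driver → idler → idler → driven is 3 external meshes, 3 reversals → CCW.
5 reversals in total — an odd number — so the impression cylinder turns opposite to the main motor.

counterclockwise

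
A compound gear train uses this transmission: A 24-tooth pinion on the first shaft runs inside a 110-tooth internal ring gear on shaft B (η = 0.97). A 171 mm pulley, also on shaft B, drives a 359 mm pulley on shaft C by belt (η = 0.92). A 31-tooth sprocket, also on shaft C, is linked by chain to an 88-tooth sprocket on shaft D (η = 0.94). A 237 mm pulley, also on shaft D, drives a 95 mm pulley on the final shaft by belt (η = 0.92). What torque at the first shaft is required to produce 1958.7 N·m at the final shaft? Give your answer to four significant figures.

Overall ratio R = 4.5833 × 2.0994 × 2.8387 × 0.40084 = 10.949; overall efficiency η = 0.97 × 0.92 × 0.94 × 0.92 = 0.7717.
Input torque = output torque / (R × η) = 1958.7 / (10.949 × 0.7717) = 231.8 N·m.

231.8 N·m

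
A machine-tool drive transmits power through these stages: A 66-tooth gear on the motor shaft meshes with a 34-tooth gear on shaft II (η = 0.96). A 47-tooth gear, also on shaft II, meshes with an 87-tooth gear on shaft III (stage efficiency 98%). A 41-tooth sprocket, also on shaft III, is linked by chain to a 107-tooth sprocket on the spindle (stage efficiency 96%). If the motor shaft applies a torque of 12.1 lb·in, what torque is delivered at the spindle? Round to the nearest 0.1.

27.2 lb·in

Gear mesh: ratio = 34/66 = 0.51515; torque at shaft II = 12.1 × 0.51515 × 0.96 = 5.984 lb·in.
Gear mesh: ratio = 87/47 = 1.8511; torque at shaft III = 5.984 × 1.8511 × 0.98 = 10.855 lb·in.
Chain: ratio = 107/41 = 2.6098; torque at the spindle = 10.855 × 2.6098 × 0.96 = 27.196 lb·in.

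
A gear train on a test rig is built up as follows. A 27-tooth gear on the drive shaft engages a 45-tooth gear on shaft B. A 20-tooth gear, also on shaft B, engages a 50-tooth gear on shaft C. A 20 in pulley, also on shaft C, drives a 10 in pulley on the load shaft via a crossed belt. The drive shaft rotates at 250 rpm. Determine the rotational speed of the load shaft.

120 rpm

Gear mesh: ratio = 45/27 = 1.6667, so shaft B turns at 250 / 1.6667 = 150 rpm.
Gear mesh: ratio = 50/20 = 2.5, so shaft C turns at 150 / 2.5 = 60 rpm.
Belt: ratio = 10/20 = 0.5, so the load shaft turns at 60 / 0.5 = 120 rpm.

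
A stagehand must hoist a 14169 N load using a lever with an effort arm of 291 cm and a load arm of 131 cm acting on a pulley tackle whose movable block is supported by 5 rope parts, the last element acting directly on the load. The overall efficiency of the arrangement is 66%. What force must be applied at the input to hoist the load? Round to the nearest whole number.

Lever MA = effort arm / load arm = 291/131 = 2.2214.
Block-and-tackle MA = number of supporting rope parts = 5.
Combined ideal MA = 2.2214 × 5 = 11.107.
Actual MA = 11.107 × 0.66 = 7.3305.
Effort = load / actual MA = 14169 / 7.3305 = 1932.9 N.

1933 N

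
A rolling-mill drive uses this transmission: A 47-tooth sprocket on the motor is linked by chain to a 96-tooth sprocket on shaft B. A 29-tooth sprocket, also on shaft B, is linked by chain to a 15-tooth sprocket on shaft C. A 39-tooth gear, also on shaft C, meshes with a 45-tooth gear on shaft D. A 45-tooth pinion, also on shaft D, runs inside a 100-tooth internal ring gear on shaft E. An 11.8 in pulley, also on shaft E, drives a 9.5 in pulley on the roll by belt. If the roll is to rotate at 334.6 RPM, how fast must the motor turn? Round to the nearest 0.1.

Overall ratio R = 2.0426 × 0.51724 × 1.1538 × 2.2222 × 0.80508 = 2.1809.
Required input speed = output speed × R = 334.6 × 2.1809 = 729.74 RPM.

729.7 RPM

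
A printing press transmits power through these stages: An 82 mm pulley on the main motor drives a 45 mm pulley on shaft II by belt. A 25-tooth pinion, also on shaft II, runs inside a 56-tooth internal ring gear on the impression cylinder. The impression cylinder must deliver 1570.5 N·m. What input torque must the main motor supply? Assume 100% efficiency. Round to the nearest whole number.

1278 N·m

Overall ratio R = 0.54878 × 2.24 = 1.2293.
Input torque = output torque / R = 1570.5 / 1.2293 = 1277.6 N·m.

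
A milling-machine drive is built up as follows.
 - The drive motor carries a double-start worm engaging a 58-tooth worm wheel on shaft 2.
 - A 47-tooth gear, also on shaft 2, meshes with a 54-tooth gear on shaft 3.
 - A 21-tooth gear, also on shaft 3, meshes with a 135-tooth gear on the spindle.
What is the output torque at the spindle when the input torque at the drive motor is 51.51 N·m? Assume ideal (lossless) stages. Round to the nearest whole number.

11033 N·m

After the worm (58/2): 51.51 × 29 = 1493.8 N·m
After the gear mesh (54/47): 1493.8 × 1.1489 = 1716.3 N·m
After the gear mesh (135/21): 1716.3 × 6.4286 = 11033 N·m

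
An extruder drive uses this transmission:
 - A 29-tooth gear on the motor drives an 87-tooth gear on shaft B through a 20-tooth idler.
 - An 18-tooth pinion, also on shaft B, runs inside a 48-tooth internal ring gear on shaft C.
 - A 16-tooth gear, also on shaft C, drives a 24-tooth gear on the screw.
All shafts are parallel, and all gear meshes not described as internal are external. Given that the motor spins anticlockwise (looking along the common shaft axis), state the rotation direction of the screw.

clockwise

the motor → shaft B: driver → idler → driven is 2 external meshes, 2 reversals → CCW.
shaft B → shaft C: internal mesh, same direction → CCW.
shaft C → the screw: external mesh, 1 reversal → CW.
3 reversals in total — an odd number — so the screw turns opposite to the motor.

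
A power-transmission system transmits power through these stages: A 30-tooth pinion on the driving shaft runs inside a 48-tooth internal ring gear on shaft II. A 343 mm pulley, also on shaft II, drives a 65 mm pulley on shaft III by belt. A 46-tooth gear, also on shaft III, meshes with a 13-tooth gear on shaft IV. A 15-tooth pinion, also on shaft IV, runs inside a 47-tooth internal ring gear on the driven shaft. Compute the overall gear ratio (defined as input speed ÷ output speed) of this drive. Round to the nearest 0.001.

Each stage contributes driven/driver: internal gear 48/30 = 1.6, belt 65/343 = 0.1895, gear mesh 13/46 = 0.28261, internal gear 47/15 = 3.1333.
Overall: 1.6 × 0.1895 × 0.28261 × 3.1333 = 0.26849.

0.268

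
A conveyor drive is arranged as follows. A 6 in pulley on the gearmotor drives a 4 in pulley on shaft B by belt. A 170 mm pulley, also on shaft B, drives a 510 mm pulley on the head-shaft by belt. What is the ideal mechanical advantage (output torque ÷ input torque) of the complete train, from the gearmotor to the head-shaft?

Each stage contributes driven/driver: belt 4/6 = 0.66667, belt 510/170 = 3.
Overall: 0.66667 × 3 = 2.

2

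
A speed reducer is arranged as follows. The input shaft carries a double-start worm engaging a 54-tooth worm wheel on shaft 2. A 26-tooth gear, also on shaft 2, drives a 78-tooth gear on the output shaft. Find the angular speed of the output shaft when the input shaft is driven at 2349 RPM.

worm 54/2 = 27 → 2349/27 = 87 RPM
gear mesh 78/26 = 3 → 87/3 = 29 RPM

29 RPM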